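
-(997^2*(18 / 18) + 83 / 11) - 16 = -10934358 / 11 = -994032.55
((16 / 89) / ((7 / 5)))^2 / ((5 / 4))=5120 / 388129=0.01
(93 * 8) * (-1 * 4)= -2976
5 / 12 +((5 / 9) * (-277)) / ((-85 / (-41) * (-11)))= 48233 / 6732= 7.16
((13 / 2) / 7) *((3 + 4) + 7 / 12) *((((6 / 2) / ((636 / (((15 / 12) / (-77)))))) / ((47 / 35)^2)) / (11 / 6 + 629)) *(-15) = 443625 / 62393611456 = 0.00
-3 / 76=-0.04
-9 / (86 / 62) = -279 / 43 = -6.49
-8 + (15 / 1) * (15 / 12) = 43 / 4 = 10.75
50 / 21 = 2.38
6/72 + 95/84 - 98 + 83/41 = -54393/574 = -94.76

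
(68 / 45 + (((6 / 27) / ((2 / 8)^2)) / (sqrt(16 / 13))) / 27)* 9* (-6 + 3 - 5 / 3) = -952 / 15 - 112* sqrt(13) / 81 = -68.45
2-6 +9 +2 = 7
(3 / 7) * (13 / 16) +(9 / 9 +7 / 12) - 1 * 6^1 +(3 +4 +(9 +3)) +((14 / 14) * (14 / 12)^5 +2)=1039267 / 54432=19.09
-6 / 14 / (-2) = 3 / 14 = 0.21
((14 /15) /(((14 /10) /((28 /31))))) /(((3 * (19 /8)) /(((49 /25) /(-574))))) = -1568 /5433525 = -0.00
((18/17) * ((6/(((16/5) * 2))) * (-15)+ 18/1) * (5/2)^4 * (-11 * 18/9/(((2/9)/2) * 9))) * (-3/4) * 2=11694375/2176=5374.25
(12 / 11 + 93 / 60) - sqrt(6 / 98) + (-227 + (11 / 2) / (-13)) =-642877 / 2860 - sqrt(3) / 7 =-225.03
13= 13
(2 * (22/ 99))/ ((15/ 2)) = 8/ 135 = 0.06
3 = 3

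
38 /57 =0.67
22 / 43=0.51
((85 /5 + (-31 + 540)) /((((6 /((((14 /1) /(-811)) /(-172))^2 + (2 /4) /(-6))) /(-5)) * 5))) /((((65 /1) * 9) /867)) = 46217043756937 /4268602712790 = 10.83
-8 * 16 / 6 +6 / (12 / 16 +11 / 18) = -2488 / 147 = -16.93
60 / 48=5 / 4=1.25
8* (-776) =-6208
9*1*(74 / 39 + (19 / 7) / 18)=3355 / 182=18.43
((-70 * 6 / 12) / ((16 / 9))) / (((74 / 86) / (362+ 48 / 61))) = -149875425 / 18056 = -8300.59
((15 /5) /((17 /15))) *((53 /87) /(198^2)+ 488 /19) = 8322230155 /122407956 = 67.99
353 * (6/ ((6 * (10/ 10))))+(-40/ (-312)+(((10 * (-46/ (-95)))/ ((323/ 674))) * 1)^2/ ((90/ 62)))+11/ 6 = 18740599883129/ 44065439730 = 425.29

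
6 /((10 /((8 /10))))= 12 /25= 0.48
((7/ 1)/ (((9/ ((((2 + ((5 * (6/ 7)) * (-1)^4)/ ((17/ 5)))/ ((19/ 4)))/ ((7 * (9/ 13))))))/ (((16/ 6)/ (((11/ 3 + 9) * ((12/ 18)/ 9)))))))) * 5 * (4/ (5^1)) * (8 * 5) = 6456320/ 128877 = 50.10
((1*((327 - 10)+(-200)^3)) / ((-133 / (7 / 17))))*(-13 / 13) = -7999683 / 323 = -24766.82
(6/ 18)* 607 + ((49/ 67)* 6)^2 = 221.59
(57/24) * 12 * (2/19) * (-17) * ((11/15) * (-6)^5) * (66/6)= 15995232/5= 3199046.40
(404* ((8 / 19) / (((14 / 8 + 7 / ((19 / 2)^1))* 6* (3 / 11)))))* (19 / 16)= 84436 / 1701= 49.64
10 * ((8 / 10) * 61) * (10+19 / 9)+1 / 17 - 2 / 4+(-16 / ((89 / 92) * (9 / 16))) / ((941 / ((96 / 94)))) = 7118163514915 / 1204478118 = 5909.75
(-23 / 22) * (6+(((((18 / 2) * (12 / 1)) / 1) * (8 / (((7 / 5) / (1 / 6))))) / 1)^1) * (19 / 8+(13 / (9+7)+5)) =-931.78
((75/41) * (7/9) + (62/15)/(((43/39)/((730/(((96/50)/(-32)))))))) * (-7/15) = 112573195/5289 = 21284.40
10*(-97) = -970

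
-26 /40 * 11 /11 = -13 /20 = -0.65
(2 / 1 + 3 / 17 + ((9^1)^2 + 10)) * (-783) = -1240272 / 17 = -72957.18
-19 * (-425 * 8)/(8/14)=113050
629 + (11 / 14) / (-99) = 79253 / 126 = 628.99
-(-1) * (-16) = -16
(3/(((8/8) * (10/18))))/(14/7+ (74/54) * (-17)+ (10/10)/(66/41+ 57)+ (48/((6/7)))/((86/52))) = 2789883/6500030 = 0.43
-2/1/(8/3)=-3/4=-0.75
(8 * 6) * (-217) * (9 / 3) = -31248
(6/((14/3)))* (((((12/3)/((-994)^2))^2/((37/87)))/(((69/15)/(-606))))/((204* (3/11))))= -1449855/12357541342353578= -0.00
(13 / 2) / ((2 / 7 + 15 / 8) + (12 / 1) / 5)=1820 / 1277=1.43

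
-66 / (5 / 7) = -462 / 5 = -92.40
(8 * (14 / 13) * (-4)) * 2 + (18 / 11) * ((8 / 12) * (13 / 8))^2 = -76651 / 1144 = -67.00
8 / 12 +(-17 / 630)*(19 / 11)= 4297 / 6930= 0.62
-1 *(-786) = 786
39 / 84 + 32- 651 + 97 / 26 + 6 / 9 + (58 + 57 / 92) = -3488102 / 6279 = -555.52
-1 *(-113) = 113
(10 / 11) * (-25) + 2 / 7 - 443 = -465.44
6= 6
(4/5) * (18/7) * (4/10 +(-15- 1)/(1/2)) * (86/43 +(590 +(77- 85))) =-6643584/175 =-37963.34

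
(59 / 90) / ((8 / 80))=59 / 9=6.56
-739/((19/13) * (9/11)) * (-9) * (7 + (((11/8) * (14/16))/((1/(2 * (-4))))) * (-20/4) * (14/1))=287758471/76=3786295.67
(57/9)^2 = 361/9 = 40.11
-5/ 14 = -0.36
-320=-320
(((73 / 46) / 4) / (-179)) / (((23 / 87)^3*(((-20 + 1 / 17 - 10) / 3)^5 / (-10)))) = -82928059443627345 / 6845627727701604935644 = -0.00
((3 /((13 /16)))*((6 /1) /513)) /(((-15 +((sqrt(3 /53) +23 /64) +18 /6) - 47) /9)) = -407365632 /61461272561 - 131072*sqrt(159) /61461272561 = -0.01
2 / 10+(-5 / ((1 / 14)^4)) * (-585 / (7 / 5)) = 401310001 / 5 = 80262000.20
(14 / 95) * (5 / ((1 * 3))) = 14 / 57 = 0.25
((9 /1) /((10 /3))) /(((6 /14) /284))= 8946 /5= 1789.20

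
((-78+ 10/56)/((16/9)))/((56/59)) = -1157049/25088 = -46.12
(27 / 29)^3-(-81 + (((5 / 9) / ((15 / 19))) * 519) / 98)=1679592701 / 21511098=78.08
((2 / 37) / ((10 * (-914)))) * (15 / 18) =-1 / 202908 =-0.00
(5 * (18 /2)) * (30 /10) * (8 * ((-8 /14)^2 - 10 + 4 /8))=-485460 /49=-9907.35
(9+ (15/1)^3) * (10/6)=5640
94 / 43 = 2.19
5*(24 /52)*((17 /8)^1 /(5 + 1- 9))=-85 /52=-1.63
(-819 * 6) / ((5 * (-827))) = 4914 / 4135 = 1.19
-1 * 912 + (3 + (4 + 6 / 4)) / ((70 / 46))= -63449 / 70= -906.41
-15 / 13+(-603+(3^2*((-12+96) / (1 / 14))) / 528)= -167055 / 286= -584.11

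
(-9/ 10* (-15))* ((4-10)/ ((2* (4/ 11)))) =-891/ 8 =-111.38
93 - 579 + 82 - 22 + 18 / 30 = -2127 / 5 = -425.40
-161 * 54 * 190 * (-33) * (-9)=-490602420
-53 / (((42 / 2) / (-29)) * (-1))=-1537 / 21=-73.19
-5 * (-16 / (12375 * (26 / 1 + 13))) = 16 / 96525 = 0.00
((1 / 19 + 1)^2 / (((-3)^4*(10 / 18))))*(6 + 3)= 80 / 361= 0.22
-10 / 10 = -1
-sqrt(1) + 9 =8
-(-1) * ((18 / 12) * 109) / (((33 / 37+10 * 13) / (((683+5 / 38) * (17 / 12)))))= 1779774999 / 1472272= 1208.86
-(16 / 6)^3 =-512 / 27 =-18.96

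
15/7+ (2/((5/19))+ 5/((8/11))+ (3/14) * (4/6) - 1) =4413/280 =15.76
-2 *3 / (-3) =2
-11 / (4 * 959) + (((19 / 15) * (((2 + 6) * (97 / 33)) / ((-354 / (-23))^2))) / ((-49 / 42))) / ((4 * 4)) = -95214937 / 9914688630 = -0.01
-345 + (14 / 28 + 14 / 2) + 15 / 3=-332.50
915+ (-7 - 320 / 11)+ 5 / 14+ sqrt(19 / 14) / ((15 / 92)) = 46*sqrt(266) / 105+ 135407 / 154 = 886.41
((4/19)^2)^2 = 256/130321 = 0.00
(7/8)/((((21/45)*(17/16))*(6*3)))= 0.10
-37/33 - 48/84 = -391/231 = -1.69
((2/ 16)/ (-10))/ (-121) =1/ 9680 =0.00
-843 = -843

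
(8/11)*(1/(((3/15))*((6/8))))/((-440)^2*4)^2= 1/123687168000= 0.00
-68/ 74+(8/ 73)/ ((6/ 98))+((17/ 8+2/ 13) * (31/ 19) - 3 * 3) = -70624403/ 16011528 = -4.41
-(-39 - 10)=49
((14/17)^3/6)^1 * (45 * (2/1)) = 8.38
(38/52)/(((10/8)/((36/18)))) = 76/65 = 1.17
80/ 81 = 0.99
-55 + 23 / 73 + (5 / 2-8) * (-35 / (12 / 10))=92621 / 876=105.73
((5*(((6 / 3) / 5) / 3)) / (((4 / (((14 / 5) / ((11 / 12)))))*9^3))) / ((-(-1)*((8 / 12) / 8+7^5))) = 112 / 2695520025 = 0.00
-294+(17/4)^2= -4415/16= -275.94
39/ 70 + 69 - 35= 2419/ 70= 34.56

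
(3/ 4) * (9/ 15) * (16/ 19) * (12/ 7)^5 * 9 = 80621568/ 1596665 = 50.49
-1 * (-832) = 832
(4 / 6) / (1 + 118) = 2 / 357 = 0.01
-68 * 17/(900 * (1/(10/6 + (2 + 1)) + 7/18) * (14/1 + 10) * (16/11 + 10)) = -0.01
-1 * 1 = -1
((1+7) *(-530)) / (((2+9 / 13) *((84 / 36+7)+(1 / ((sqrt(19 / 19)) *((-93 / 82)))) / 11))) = -5638776 / 33131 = -170.20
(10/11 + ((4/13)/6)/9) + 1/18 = 7493/7722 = 0.97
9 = 9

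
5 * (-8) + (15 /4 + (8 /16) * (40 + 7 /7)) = -63 /4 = -15.75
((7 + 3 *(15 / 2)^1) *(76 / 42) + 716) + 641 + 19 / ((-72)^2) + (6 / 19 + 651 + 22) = 1436653087 / 689472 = 2083.70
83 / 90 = 0.92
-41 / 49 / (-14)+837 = 574223 / 686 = 837.06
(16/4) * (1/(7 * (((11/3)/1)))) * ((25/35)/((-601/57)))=-3420/323939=-0.01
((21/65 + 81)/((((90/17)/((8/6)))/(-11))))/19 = -658988/55575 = -11.86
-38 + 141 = 103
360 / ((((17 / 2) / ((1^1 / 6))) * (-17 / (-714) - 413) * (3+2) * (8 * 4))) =-63 / 589730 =-0.00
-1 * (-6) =6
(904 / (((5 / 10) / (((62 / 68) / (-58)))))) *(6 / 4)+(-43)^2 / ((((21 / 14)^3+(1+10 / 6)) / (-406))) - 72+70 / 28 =-613119119 / 4930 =-124364.93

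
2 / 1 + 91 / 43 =177 / 43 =4.12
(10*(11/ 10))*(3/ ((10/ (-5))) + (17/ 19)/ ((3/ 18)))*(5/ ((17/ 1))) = 8085/ 646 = 12.52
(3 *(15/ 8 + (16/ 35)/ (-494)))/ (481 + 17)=129611/ 11480560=0.01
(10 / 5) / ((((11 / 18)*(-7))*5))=-36 / 385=-0.09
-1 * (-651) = 651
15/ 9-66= -193/ 3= -64.33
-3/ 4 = -0.75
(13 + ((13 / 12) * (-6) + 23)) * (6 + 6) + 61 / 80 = 28381 / 80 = 354.76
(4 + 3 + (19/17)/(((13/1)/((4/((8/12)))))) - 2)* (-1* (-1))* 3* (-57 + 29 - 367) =-1444515/221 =-6536.27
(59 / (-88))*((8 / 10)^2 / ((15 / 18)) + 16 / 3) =-1534 / 375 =-4.09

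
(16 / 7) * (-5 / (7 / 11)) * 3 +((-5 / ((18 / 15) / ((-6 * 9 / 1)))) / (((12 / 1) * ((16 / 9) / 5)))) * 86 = 7026645 / 1568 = 4481.28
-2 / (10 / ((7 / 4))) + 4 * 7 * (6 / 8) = 413 / 20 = 20.65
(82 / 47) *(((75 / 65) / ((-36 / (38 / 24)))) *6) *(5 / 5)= -3895 / 7332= -0.53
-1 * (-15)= 15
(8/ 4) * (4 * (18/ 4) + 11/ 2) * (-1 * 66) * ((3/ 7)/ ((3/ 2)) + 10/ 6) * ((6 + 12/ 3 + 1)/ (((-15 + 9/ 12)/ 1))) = 4675.03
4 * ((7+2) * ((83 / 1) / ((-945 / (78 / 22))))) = -4316 / 385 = -11.21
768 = 768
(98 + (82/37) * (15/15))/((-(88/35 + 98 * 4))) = -32445/127724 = -0.25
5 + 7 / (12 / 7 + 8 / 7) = 149 / 20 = 7.45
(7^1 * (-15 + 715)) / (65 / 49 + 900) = 48020 / 8833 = 5.44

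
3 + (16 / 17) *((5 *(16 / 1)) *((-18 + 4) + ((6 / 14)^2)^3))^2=277555022342024851 / 235301882417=1179569.92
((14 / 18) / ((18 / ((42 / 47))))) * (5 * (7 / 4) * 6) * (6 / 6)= 1715 / 846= 2.03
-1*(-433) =433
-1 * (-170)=170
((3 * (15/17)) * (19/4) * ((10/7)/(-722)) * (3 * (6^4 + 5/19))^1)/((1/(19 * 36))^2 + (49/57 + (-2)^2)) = -5386362300/270560423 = -19.91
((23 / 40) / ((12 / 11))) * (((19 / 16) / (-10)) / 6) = -4807 / 460800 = -0.01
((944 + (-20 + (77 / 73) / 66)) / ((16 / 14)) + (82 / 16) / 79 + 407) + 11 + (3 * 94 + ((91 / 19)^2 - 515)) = 101581220821 / 99930576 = 1016.52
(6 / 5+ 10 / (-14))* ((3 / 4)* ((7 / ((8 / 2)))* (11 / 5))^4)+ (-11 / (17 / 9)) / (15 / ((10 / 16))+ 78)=73964438757 / 924800000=79.98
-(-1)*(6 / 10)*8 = 24 / 5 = 4.80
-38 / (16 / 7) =-133 / 8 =-16.62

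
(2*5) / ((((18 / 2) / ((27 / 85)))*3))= 2 / 17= 0.12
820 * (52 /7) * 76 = 3240640 /7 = 462948.57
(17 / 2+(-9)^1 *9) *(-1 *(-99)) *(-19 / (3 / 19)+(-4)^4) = -1947495 / 2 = -973747.50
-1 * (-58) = 58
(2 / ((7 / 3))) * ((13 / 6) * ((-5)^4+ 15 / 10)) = 2327 / 2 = 1163.50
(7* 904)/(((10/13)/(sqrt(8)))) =82264* sqrt(2)/5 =23267.77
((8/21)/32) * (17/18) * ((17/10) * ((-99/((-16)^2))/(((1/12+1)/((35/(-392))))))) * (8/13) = 3179/8479744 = 0.00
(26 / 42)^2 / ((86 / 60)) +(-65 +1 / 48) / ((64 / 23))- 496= -1119960161 / 2157568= -519.08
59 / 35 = 1.69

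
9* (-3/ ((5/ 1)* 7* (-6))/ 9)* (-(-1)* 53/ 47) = 0.02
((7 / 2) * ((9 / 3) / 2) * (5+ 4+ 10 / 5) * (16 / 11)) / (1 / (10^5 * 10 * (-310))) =-26040000000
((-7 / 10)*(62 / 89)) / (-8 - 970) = 217 / 435210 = 0.00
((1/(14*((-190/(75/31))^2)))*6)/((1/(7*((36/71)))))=6075/24631391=0.00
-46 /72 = -23 /36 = -0.64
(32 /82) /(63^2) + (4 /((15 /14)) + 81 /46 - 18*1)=-468059167 /37427670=-12.51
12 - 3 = 9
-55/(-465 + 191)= 55/274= 0.20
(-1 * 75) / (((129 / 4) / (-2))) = 200 / 43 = 4.65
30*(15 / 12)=75 / 2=37.50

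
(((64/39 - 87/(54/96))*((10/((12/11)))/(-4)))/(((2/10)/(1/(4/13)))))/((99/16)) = 74600/81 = 920.99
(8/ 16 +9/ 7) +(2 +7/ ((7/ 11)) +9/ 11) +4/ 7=2491/ 154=16.18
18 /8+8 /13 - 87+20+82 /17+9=-44475 /884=-50.31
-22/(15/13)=-286/15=-19.07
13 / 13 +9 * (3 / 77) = 104 / 77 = 1.35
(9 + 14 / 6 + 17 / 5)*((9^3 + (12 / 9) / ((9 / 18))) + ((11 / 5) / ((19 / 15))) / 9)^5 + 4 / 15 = 27919367004153977821479524 / 9025380855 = 3093428128153377.28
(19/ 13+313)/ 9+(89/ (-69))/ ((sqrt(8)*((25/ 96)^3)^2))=4088/ 117 - 5805453606912*sqrt(2)/ 5615234375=-1427.18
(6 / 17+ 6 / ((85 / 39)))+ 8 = 11.11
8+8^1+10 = 26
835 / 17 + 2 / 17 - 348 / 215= 174039 / 3655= 47.62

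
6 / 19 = 0.32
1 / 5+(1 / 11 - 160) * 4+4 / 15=-105463 / 165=-639.17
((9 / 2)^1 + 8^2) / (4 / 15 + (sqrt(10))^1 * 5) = 4.26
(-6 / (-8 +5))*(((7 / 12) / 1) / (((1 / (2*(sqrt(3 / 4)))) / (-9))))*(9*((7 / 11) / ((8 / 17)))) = -221.34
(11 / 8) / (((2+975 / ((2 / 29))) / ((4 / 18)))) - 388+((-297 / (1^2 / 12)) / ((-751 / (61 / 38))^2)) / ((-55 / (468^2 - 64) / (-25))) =-208175899346915125 / 103639099044942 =-2008.66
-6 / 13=-0.46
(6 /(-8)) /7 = -3 /28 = -0.11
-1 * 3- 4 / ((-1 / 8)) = 29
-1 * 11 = -11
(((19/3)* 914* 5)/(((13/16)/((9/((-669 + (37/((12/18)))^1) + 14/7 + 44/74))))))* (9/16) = -19276260/65299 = -295.20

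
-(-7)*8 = 56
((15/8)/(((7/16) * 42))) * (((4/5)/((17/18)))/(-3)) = -24/833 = -0.03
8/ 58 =0.14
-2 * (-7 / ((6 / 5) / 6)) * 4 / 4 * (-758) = -53060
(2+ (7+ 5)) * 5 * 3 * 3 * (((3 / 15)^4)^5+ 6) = 72097778320312626 / 19073486328125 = 3780.00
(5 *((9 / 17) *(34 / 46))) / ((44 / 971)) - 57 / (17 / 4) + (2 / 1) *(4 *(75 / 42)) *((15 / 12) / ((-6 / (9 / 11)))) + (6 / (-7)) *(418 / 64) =10468485 / 481712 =21.73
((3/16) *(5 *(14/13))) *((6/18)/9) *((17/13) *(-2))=-595/6084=-0.10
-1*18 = -18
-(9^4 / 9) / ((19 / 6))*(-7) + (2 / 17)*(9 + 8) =1613.47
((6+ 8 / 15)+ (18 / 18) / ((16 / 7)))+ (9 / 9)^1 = 1913 / 240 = 7.97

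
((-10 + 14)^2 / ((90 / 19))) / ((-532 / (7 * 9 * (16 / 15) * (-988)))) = 31616 / 75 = 421.55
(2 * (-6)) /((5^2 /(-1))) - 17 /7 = -341 /175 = -1.95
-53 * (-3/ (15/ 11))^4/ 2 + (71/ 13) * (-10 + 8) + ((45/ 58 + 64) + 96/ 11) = -1446780328/ 2591875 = -558.20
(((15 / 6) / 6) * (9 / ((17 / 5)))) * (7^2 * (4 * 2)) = 7350 / 17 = 432.35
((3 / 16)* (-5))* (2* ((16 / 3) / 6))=-5 / 3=-1.67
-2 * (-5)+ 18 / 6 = 13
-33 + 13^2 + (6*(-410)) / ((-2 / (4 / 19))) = 7504 / 19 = 394.95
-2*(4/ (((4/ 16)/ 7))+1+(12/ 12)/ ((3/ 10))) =-698/ 3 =-232.67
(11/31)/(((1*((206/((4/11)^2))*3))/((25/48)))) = 25/632214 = 0.00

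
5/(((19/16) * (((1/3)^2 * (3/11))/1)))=2640/19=138.95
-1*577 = -577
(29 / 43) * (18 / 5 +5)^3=53621 / 125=428.97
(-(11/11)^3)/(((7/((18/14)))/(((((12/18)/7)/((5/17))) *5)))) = -102/343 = -0.30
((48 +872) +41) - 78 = 883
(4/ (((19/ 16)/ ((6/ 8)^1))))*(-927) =-44496/ 19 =-2341.89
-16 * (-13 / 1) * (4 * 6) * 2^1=9984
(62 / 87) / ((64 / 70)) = 1085 / 1392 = 0.78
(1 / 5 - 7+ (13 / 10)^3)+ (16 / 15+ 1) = -7609 / 3000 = -2.54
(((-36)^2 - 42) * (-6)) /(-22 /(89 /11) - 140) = 111606 /2117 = 52.72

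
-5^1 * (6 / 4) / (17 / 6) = -45 / 17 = -2.65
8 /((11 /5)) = 40 /11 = 3.64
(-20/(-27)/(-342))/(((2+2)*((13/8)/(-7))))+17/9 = 113513/60021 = 1.89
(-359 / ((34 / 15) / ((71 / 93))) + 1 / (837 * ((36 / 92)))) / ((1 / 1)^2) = -30968353 / 256122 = -120.91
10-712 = -702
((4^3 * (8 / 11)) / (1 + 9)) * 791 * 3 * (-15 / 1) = -165678.55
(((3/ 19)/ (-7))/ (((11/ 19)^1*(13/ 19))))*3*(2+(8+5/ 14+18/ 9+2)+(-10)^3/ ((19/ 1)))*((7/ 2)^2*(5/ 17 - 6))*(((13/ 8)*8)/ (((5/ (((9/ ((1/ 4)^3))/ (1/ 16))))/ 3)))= -30716972928/ 935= -32852377.46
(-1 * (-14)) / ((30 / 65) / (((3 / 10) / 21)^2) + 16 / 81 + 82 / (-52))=4212 / 679985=0.01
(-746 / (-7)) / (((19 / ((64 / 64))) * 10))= 373 / 665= 0.56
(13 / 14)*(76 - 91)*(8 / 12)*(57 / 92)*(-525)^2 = -145884375 / 92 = -1585699.73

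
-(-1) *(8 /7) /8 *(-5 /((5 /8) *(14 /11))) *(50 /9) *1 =-2200 /441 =-4.99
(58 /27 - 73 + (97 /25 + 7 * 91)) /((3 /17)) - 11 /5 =6536618 /2025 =3227.96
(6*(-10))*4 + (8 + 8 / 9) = -2080 / 9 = -231.11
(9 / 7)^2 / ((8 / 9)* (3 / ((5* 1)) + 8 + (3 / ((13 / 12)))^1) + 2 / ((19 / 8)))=900315 / 5962712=0.15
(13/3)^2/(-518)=-169/4662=-0.04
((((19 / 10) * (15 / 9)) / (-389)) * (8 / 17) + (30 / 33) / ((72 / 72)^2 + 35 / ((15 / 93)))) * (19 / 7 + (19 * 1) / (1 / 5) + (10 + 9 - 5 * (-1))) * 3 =982356 / 7928987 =0.12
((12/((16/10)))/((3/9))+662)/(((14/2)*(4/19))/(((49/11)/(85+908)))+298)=182077/166652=1.09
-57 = -57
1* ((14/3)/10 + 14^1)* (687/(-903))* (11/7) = -78089/4515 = -17.30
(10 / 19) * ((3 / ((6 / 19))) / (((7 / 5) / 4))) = 100 / 7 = 14.29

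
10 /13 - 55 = -705 /13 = -54.23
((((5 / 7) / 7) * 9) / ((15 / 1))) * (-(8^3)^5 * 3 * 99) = -31349275531149312 / 49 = -639781133288761.47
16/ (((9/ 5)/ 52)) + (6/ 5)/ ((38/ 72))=397144/ 855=464.50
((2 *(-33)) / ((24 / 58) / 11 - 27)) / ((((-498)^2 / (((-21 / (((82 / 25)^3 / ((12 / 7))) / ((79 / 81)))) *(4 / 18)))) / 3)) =-4331421875 / 661563775647378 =-0.00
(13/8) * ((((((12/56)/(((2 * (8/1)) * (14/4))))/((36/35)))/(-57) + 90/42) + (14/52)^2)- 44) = -540976445/7967232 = -67.90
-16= -16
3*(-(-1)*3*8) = 72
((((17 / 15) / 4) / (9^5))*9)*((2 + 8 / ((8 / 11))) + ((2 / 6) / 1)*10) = 833 / 1180980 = 0.00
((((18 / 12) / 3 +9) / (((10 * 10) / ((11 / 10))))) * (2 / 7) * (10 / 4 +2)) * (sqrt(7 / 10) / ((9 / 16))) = 209 * sqrt(70) / 8750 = 0.20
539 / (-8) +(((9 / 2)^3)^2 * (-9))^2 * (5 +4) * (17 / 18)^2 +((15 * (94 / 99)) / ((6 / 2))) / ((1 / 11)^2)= 6611393094254161 / 147456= 44836378948.66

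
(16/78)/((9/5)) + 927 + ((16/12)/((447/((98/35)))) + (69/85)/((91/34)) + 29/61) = 103607910622/111658365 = 927.90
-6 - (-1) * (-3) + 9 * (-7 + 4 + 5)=9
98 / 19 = 5.16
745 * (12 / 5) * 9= 16092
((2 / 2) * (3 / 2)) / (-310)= -3 / 620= -0.00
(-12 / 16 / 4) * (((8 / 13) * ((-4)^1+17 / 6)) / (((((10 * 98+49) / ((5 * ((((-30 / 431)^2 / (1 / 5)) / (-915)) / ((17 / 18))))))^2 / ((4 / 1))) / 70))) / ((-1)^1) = -810000000 / 1158249458364500557237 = -0.00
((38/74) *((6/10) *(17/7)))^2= 938961/1677025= 0.56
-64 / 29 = -2.21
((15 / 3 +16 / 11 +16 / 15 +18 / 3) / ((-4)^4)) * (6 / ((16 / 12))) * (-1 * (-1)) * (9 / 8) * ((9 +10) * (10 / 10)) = 1144503 / 225280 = 5.08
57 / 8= 7.12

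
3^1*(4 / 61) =12 / 61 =0.20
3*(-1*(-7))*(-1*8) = -168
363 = 363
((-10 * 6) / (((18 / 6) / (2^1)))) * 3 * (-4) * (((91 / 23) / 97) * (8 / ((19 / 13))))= 4542720 / 42389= 107.17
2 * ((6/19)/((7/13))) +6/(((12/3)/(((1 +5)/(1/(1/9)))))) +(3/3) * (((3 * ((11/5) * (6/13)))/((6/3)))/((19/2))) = 20171/8645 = 2.33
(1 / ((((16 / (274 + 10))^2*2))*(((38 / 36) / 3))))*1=136107 / 304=447.72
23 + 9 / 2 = 55 / 2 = 27.50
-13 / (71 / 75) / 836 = -975 / 59356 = -0.02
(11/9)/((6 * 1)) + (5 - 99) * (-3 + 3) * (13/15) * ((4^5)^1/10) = 11/54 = 0.20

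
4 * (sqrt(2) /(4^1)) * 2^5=32 * sqrt(2)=45.25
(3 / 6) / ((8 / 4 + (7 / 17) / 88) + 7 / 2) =748 / 8235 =0.09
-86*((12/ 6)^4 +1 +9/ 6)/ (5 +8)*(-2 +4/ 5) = 9546/ 65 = 146.86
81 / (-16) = -5.06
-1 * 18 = -18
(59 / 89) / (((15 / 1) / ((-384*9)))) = -67968 / 445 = -152.74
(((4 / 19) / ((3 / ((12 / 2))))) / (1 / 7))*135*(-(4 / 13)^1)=-30240 / 247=-122.43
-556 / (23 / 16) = -8896 / 23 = -386.78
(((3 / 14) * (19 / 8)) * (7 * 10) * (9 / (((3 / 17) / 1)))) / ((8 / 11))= 159885 / 64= 2498.20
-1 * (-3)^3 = 27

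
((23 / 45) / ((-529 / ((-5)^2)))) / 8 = -5 / 1656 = -0.00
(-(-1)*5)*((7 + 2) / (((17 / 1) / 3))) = 135 / 17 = 7.94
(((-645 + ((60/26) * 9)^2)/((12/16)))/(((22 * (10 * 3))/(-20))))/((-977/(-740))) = 35623600/5448729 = 6.54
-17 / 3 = -5.67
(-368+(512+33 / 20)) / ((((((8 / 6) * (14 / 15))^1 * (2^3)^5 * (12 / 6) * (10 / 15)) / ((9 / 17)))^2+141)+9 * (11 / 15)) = 860048685 / 62280737515306984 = 0.00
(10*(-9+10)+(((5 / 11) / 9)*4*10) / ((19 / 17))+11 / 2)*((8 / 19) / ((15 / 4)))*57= 1041776 / 9405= 110.77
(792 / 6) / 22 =6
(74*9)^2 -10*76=442796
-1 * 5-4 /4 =-6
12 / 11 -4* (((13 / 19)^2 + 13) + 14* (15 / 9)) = -146.12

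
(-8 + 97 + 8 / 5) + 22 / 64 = 90.94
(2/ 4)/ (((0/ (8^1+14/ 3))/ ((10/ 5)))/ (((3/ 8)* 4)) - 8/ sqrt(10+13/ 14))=-3* sqrt(238)/ 224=-0.21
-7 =-7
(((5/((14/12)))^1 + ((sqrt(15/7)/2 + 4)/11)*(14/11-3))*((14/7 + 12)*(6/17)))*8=297408/2057-912*sqrt(105)/2057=140.04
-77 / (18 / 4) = -154 / 9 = -17.11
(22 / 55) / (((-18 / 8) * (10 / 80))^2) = 2048 / 405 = 5.06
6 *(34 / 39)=68 / 13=5.23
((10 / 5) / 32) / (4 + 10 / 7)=7 / 608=0.01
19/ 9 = 2.11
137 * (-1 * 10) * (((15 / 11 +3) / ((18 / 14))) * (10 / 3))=-1534400 / 99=-15498.99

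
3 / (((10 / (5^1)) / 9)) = 27 / 2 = 13.50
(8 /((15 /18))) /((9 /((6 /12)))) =0.53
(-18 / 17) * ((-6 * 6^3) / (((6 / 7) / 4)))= 6403.76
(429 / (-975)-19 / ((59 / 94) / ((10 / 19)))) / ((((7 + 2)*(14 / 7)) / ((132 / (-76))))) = 13981 / 8850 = 1.58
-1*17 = -17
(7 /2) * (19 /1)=133 /2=66.50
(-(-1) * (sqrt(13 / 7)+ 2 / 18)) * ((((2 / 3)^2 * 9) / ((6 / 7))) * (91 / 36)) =637 / 486+ 91 * sqrt(91) / 54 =17.39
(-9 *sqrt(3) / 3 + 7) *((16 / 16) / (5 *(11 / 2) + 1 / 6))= 21 / 83 - 9 *sqrt(3) / 83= 0.07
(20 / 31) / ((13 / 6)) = 0.30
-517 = -517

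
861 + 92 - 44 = 909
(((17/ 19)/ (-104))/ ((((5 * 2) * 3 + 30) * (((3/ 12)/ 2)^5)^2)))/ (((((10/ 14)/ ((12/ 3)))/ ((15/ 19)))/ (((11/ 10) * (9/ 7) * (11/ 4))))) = -310596599808/ 117325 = -2647318.13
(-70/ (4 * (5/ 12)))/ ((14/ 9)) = -27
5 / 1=5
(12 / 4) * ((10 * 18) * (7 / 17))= 3780 / 17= 222.35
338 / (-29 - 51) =-169 / 40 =-4.22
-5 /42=-0.12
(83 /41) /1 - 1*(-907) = 37270 /41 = 909.02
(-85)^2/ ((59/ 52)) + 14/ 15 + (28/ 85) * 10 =95867102/ 15045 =6372.02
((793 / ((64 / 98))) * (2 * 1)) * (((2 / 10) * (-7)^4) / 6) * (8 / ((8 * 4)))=93295657 / 1920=48591.49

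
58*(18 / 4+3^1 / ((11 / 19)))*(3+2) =30885 / 11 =2807.73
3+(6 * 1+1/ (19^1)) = 172/ 19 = 9.05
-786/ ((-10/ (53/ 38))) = 20829/ 190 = 109.63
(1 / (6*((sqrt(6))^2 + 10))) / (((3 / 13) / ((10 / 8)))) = 65 / 1152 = 0.06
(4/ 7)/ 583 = 4/ 4081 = 0.00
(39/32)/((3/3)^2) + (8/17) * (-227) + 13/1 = -50377/544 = -92.60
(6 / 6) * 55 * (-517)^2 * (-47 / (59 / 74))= -51129712810 / 59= -866605301.86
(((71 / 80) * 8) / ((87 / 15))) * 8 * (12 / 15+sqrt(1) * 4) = 6816 / 145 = 47.01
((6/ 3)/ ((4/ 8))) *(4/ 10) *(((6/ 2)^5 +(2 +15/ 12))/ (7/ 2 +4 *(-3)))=-788/ 17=-46.35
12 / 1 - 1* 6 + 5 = 11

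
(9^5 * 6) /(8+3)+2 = 354316 /11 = 32210.55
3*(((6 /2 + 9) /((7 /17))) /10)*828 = 253368 /35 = 7239.09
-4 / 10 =-2 / 5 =-0.40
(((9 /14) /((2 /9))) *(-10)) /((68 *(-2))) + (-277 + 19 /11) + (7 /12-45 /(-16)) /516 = -8917593269 /32421312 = -275.05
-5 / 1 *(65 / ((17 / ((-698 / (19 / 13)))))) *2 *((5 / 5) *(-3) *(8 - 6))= -109562.23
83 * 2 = 166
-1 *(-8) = 8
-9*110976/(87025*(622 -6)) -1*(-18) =120491802/6700925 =17.98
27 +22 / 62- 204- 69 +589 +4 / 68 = 180979 / 527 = 343.41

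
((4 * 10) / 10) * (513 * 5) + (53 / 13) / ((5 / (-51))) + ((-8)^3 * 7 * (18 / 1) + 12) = -3528303 / 65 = -54281.58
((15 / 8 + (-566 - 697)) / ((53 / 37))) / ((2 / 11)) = -4106223 / 848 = -4842.24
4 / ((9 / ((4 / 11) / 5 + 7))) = 1556 / 495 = 3.14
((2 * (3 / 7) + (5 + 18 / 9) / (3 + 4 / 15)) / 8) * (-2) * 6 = -9 / 2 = -4.50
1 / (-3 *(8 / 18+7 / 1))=-3 / 67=-0.04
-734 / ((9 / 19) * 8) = -6973 / 36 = -193.69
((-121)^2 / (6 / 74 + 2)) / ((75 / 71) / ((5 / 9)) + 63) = 3496537 / 32256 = 108.40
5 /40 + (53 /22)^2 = 5739 /968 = 5.93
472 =472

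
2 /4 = 1 /2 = 0.50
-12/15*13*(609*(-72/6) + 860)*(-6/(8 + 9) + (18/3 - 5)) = 3688256/85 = 43391.25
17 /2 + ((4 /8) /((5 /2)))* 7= 99 /10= 9.90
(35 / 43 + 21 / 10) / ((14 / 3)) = 537 / 860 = 0.62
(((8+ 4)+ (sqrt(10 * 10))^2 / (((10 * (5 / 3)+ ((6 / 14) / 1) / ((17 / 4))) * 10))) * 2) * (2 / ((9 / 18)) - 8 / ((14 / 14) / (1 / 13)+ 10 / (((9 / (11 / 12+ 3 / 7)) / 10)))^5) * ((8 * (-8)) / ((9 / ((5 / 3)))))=-18874237718971467268960 / 15803275725852951723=-1194.32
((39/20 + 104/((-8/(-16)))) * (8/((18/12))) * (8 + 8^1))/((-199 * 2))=-134368/2985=-45.01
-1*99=-99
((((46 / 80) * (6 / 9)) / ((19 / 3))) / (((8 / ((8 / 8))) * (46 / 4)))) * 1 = 1 / 1520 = 0.00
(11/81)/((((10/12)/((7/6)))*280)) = 11/16200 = 0.00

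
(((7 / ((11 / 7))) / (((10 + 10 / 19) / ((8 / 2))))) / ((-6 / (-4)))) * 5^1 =931 / 165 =5.64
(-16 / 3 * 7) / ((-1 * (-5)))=-112 / 15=-7.47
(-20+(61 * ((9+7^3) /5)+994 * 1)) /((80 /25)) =13171 /8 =1646.38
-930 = -930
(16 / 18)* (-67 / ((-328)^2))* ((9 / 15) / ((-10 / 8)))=67 / 252150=0.00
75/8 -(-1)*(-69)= -477/8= -59.62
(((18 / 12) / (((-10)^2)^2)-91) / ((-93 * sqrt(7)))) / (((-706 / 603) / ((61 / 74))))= -0.26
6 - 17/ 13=61/ 13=4.69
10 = 10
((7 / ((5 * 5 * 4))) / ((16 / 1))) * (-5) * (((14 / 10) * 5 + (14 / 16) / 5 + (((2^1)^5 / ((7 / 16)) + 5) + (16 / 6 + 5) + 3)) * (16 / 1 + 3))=-1531913 / 38400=-39.89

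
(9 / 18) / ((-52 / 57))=-57 / 104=-0.55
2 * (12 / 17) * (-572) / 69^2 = -0.17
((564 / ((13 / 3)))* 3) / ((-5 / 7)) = -35532 / 65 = -546.65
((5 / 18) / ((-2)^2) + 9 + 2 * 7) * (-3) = -1661 / 24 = -69.21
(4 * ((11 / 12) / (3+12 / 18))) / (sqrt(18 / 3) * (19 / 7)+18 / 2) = 147 / 601 - 133 * sqrt(6) / 1803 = 0.06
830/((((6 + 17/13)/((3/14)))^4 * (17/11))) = 2112171633/5319312257000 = 0.00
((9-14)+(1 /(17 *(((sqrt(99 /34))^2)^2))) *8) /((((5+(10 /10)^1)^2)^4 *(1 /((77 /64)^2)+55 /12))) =-2374589 /4254328339776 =-0.00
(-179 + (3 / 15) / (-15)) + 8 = -12826 / 75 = -171.01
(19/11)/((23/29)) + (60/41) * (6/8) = 33976/10373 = 3.28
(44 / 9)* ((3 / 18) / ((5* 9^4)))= 22 / 885735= 0.00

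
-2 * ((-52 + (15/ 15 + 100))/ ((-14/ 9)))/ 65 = 63/ 65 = 0.97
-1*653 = -653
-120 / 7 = -17.14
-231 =-231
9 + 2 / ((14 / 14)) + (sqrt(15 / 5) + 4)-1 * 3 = sqrt(3) + 12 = 13.73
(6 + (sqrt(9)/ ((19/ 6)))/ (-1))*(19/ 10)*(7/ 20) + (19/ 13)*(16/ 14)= 11444/ 2275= 5.03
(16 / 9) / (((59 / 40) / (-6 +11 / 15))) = -10112 / 1593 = -6.35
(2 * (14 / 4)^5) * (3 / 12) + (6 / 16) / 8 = 8405 / 32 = 262.66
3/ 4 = 0.75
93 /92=1.01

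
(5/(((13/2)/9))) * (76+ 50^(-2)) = 1710009/3250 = 526.16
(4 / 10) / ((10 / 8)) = 8 / 25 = 0.32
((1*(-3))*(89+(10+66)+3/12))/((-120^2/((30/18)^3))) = 3305/20736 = 0.16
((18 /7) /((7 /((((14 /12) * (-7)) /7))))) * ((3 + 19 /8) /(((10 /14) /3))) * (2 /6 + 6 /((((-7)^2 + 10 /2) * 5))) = -3.44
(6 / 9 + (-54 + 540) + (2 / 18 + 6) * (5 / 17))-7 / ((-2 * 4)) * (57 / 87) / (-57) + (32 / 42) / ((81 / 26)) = 3278553511 / 6708744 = 488.70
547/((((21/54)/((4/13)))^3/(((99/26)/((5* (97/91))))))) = 10106249472/52211705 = 193.56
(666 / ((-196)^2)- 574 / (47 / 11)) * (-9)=1208.91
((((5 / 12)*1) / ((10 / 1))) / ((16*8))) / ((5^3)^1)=1 / 384000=0.00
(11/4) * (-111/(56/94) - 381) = -174735/112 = -1560.13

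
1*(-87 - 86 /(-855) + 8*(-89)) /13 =-52543 /855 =-61.45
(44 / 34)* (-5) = -110 / 17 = -6.47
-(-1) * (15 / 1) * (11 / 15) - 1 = 10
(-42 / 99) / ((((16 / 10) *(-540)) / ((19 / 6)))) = 133 / 85536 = 0.00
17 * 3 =51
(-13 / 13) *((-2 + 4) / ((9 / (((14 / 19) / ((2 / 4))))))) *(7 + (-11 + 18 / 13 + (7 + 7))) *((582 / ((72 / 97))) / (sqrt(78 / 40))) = -38990896 *sqrt(195) / 260091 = -2093.41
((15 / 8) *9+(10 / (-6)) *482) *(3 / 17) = -18875 / 136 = -138.79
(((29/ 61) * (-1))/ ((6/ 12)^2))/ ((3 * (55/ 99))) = -348/ 305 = -1.14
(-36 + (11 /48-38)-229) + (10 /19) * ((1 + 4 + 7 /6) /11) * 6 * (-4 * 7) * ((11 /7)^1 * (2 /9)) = -875741 /2736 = -320.08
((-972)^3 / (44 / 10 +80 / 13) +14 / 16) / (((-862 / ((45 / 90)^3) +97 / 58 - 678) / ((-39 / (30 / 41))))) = -3690603126391103 / 6025755400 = -612471.45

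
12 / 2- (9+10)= -13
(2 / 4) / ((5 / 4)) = 2 / 5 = 0.40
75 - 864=-789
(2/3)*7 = 14/3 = 4.67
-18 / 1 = -18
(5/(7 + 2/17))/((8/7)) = 595/968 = 0.61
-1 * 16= -16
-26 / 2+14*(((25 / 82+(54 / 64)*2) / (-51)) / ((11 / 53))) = -15.64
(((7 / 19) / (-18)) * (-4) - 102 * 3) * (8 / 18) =-209248 / 1539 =-135.96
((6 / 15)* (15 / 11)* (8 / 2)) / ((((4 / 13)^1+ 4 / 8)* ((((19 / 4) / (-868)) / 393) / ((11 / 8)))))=-5068128 / 19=-266743.58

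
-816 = -816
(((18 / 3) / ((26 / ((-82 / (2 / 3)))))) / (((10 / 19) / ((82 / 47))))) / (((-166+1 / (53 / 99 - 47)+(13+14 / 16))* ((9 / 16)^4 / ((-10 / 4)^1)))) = -2407127449600 / 155868588603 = -15.44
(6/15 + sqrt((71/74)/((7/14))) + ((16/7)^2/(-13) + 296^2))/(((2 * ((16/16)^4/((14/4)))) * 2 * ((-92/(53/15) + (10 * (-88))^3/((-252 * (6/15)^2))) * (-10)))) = -66555083529/146729213956000-23373 * sqrt(2627)/167045566657600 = -0.00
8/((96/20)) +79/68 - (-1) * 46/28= 6385/1428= 4.47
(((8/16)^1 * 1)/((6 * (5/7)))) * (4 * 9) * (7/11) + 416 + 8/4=23137/55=420.67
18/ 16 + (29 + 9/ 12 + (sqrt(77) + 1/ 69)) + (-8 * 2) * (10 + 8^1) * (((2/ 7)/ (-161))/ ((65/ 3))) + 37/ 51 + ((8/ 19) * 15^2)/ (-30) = 37.26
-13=-13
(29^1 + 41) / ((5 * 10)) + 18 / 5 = 5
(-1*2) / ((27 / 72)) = -16 / 3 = -5.33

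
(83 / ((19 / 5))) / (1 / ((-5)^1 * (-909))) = 1886175 / 19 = 99272.37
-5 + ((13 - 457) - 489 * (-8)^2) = -31745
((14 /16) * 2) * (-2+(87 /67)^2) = -9863 /17956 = -0.55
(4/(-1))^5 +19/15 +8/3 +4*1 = -15241/15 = -1016.07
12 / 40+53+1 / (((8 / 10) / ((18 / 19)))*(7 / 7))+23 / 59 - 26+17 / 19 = 166854 / 5605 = 29.77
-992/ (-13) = 76.31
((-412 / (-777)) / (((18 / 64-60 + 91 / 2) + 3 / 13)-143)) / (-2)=85696 / 50743539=0.00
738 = 738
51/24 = 17/8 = 2.12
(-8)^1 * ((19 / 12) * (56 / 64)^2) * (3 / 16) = -931 / 512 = -1.82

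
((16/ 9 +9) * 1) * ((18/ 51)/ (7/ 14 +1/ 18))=582/ 85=6.85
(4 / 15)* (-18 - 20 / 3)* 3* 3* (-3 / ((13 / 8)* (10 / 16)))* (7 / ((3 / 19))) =7752.47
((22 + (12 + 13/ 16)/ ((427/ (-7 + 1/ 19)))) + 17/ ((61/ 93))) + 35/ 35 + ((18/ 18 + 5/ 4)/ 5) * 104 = 15497383/ 162260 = 95.51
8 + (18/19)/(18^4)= 886465/110808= 8.00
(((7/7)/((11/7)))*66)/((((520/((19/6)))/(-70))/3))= -2793/52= -53.71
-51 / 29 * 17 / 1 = -867 / 29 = -29.90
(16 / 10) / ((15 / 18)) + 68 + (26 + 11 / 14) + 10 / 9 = 308123 / 3150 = 97.82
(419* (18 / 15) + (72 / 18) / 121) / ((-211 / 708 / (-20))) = 861534048 / 25531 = 33744.63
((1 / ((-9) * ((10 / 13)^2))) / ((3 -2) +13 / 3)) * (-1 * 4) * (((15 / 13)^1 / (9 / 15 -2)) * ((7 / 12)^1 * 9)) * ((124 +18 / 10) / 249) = -8177 / 26560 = -0.31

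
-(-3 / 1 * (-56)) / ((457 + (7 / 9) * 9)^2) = -21 / 26912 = -0.00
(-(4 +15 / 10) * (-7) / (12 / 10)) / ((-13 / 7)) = -2695 / 156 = -17.28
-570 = -570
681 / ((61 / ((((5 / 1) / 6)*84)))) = 47670 / 61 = 781.48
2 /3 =0.67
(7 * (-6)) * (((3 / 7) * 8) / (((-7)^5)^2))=-144 / 282475249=-0.00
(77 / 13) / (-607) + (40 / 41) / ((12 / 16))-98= -93865025 / 970593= -96.71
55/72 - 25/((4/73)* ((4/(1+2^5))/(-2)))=67760/9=7528.89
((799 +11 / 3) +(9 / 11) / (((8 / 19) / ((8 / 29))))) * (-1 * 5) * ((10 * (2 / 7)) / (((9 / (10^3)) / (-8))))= 614932000000 / 60291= 10199399.58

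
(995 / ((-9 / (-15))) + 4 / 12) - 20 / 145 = 144292 / 87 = 1658.53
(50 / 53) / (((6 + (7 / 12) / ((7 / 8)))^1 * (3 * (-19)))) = -0.00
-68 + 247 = 179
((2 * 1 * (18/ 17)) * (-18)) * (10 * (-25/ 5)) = 32400/ 17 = 1905.88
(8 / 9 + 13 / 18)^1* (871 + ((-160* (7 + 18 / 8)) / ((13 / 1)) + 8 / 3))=859357 / 702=1224.16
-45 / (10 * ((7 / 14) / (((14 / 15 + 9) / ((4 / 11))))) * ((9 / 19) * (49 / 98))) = -31141 / 30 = -1038.03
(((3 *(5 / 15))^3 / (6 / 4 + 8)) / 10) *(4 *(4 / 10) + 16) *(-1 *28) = -2464 / 475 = -5.19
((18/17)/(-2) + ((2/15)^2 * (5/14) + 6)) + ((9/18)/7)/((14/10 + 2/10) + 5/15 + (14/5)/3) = 361967/65790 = 5.50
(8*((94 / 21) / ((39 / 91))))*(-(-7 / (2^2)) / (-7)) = -188 / 9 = -20.89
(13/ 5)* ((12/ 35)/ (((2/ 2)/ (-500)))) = -3120/ 7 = -445.71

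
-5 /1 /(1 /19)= -95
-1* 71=-71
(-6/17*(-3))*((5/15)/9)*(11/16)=11/408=0.03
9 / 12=3 / 4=0.75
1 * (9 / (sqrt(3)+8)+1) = 133 / 61-9 * sqrt(3) / 61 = 1.92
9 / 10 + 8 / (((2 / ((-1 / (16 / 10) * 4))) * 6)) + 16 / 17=89 / 510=0.17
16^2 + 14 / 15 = 256.93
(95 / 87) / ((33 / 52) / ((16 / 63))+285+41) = 79040 / 23778057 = 0.00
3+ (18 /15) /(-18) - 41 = -571 /15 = -38.07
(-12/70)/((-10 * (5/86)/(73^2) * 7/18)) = 24747876/6125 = 4040.47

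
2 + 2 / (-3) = 1.33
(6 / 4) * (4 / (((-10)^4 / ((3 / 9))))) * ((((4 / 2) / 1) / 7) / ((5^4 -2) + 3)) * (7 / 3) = 1 / 4695000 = 0.00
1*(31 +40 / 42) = 671 / 21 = 31.95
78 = 78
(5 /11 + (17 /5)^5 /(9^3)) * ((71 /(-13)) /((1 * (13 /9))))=-1917642692 /470559375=-4.08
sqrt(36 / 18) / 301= sqrt(2) / 301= 0.00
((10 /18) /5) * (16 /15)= 16 /135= 0.12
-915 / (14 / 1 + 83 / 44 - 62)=40260 / 2029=19.84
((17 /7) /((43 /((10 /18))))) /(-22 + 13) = -85 /24381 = -0.00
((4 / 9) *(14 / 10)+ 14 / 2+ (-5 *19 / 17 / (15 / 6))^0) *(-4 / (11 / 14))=-21728 / 495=-43.89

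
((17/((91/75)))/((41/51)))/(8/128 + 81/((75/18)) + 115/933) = 24267330000/27327086423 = 0.89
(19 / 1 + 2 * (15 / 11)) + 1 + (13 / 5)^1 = 1393 / 55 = 25.33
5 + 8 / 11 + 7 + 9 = 239 / 11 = 21.73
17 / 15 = 1.13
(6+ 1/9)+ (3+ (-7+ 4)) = 55/9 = 6.11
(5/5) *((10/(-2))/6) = -5/6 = -0.83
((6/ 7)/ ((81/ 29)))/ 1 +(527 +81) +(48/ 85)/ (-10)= 48857714/ 80325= 608.25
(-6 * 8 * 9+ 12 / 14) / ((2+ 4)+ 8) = -1509 / 49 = -30.80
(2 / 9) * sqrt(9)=2 / 3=0.67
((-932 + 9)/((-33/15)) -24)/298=4351/3278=1.33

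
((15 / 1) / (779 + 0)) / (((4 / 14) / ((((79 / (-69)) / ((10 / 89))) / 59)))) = -49217 / 4228412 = -0.01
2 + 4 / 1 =6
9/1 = 9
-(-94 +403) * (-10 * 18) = 55620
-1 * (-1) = 1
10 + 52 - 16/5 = 294/5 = 58.80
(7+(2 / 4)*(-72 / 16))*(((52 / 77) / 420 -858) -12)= -4132.49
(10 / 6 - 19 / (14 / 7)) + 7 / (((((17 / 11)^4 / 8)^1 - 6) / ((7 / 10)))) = -162740861 / 18577410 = -8.76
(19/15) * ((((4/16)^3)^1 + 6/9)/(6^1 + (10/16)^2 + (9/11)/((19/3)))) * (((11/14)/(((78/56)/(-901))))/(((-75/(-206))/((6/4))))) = -1062076694866/3826294875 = -277.57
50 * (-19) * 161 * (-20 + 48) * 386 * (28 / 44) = -11571585200 / 11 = -1051962290.91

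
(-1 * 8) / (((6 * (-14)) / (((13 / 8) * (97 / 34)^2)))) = 122317 / 97104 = 1.26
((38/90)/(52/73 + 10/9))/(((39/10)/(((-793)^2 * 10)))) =670933510/1797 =373363.11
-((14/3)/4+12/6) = -19/6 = -3.17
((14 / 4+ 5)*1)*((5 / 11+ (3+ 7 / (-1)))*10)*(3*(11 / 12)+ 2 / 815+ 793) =-1719923439 / 7172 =-239810.85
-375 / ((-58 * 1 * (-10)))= -75 / 116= -0.65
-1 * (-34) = 34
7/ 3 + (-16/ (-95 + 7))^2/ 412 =87244/ 37389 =2.33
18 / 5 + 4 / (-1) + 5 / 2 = 21 / 10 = 2.10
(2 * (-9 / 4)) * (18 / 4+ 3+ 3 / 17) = -2349 / 68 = -34.54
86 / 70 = 43 / 35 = 1.23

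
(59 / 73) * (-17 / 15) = -1003 / 1095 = -0.92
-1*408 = -408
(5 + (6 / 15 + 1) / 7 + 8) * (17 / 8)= 561 / 20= 28.05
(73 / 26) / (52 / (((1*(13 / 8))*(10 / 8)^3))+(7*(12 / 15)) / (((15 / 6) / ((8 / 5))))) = 9125 / 64896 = 0.14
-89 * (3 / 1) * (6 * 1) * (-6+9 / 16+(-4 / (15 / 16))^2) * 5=-4090529 / 40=-102263.22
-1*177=-177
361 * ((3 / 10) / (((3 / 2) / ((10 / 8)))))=361 / 4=90.25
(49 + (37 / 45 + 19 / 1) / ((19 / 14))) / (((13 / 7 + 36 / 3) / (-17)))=-6471577 / 82935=-78.03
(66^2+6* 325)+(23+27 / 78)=164563 / 26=6329.35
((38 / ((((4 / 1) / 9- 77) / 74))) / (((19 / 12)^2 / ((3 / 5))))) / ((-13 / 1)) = 575424 / 850915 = 0.68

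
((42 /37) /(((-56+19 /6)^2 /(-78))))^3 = -1640360041721856 /51399719091667750357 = -0.00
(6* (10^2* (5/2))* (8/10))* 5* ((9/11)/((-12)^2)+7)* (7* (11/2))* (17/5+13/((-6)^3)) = 86477825/16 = 5404864.06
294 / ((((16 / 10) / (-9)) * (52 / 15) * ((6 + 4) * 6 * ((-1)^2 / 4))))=-6615 / 208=-31.80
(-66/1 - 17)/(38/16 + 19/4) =-664/57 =-11.65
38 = 38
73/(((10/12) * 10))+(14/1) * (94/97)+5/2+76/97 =124211/4850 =25.61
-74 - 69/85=-6359/85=-74.81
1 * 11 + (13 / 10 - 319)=-3067 / 10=-306.70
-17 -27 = -44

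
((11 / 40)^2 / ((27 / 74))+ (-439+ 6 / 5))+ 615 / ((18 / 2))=-7976003 / 21600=-369.26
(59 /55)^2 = 3481 /3025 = 1.15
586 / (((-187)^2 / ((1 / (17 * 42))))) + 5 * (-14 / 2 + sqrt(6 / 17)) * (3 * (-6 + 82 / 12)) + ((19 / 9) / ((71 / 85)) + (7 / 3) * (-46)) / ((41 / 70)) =-58095079845377 / 218044373778 + 25 * sqrt(102) / 34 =-259.01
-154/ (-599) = 154/ 599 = 0.26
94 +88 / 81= 7702 / 81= 95.09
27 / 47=0.57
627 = 627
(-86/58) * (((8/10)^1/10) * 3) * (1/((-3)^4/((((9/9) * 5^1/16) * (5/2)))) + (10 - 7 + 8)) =-1227091/313200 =-3.92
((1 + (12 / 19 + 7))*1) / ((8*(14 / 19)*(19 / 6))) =123 / 266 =0.46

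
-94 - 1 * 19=-113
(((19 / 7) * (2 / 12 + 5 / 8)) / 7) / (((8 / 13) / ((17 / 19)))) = 4199 / 9408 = 0.45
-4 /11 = -0.36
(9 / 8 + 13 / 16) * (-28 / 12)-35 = -1897 / 48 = -39.52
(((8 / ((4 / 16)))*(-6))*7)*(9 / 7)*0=0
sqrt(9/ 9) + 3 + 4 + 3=11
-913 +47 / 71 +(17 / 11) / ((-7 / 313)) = -5365543 / 5467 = -981.44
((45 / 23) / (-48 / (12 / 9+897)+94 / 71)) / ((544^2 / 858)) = 3693915225 / 827353897984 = 0.00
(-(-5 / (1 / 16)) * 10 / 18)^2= 160000 / 81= 1975.31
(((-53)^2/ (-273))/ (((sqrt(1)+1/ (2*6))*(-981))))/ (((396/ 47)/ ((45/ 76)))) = 660115/ 970197228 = 0.00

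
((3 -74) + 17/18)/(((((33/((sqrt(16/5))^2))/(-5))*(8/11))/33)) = 13871/9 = 1541.22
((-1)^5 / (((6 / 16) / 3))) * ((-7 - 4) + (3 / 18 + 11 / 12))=238 / 3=79.33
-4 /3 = -1.33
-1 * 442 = -442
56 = 56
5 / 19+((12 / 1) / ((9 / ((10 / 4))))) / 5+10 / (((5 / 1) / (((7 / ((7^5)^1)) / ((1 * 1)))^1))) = 127367 / 136857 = 0.93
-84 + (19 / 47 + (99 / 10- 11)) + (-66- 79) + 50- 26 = -96677 / 470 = -205.70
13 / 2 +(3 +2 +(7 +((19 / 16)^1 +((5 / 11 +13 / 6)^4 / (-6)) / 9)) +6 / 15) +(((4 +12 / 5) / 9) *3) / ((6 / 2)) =20415255329 / 1024635744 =19.92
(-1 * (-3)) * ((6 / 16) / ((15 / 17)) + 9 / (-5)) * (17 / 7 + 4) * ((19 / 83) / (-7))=28215 / 32536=0.87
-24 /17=-1.41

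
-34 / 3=-11.33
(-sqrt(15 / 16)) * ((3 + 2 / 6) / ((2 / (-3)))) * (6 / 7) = 15 * sqrt(15) / 14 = 4.15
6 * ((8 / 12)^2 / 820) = 0.00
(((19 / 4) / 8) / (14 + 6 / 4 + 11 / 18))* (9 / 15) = 0.02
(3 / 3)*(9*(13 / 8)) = 117 / 8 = 14.62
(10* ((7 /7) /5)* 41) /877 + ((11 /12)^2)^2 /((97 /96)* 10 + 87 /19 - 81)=1898515961 /22914073584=0.08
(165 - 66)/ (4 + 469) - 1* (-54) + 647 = 30152/ 43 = 701.21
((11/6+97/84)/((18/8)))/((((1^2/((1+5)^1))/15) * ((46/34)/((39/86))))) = 277355/6923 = 40.06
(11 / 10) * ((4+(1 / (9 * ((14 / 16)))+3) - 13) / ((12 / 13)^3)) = -894179 / 108864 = -8.21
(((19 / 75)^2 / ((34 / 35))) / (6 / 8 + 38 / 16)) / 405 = 10108 / 193640625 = 0.00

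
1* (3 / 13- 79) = -1024 / 13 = -78.77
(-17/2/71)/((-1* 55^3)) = 0.00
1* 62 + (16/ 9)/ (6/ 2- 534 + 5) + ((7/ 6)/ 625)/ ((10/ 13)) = 1834396799/ 29587500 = 62.00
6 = 6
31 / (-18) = -1.72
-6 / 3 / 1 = -2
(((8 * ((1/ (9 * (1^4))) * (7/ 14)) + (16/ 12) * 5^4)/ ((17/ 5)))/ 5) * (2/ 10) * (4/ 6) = 15008/ 2295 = 6.54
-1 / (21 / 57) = -19 / 7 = -2.71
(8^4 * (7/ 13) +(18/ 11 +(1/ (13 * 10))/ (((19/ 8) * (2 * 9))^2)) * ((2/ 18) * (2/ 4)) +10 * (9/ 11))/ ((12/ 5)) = 416563630919/ 451598004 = 922.42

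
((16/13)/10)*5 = 0.62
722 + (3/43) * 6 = 31064/43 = 722.42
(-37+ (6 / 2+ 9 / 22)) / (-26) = 739 / 572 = 1.29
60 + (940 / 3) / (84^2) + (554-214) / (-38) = 5137705 / 100548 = 51.10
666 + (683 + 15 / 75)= 6746 / 5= 1349.20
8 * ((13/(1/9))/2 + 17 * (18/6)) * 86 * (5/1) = 376680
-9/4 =-2.25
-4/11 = -0.36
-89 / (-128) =89 / 128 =0.70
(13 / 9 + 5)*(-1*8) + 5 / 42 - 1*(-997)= 119141 / 126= 945.56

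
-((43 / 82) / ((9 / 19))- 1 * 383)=381.89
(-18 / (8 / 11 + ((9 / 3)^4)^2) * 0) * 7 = 0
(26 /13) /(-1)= -2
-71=-71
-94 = -94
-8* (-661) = 5288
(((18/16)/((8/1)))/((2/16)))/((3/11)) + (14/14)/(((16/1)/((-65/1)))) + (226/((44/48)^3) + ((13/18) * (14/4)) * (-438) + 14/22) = -51944671/63888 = -813.06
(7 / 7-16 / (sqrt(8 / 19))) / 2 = 1 / 2-2 * sqrt(38) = -11.83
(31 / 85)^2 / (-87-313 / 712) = -684232 / 449806825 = -0.00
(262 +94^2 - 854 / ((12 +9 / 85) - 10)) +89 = 1571883 / 179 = 8781.47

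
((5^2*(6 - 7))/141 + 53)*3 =158.47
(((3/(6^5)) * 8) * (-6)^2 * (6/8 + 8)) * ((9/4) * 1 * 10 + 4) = 1855/72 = 25.76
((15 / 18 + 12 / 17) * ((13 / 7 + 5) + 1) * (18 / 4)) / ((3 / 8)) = 17270 / 119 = 145.13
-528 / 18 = -88 / 3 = -29.33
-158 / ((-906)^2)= -79 / 410418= -0.00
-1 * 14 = -14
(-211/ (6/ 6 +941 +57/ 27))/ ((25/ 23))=-43677/ 212425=-0.21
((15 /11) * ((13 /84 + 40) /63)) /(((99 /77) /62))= 522815 /12474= 41.91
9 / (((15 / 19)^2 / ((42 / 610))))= 7581 / 7625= 0.99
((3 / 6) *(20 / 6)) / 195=0.01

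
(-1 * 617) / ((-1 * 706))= 617 / 706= 0.87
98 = 98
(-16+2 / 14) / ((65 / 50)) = -1110 / 91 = -12.20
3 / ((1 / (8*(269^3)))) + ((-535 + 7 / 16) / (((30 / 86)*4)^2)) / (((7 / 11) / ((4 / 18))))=282539892170311 / 604800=467162520.12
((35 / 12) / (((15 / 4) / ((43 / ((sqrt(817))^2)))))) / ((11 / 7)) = 0.03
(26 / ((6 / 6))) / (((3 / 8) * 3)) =208 / 9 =23.11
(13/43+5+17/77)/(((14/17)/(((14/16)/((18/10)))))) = 1554395/476784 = 3.26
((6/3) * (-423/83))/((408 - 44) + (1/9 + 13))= -3807/140851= -0.03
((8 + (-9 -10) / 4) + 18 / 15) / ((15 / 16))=356 / 75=4.75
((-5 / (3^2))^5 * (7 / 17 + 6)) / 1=-340625 / 1003833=-0.34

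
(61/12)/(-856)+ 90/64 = 899/642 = 1.40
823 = 823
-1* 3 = -3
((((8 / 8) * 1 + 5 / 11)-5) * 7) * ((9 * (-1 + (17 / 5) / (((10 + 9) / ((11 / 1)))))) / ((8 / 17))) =-960687 / 2090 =-459.66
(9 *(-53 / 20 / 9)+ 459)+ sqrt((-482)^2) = 18767 / 20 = 938.35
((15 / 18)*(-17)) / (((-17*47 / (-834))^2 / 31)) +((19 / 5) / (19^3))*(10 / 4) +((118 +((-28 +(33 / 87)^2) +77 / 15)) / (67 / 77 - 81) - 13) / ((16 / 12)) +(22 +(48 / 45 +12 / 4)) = -488607241760253629 / 1055174429070150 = -463.06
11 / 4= 2.75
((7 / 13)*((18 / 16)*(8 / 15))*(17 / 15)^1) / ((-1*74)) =-119 / 24050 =-0.00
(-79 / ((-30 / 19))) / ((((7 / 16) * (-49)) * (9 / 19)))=-228152 / 46305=-4.93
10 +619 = 629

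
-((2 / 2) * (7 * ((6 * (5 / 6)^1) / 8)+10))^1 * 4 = -115 / 2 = -57.50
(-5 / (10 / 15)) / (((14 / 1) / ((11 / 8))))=-165 / 224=-0.74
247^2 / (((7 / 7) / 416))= 25379744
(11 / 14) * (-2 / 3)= -11 / 21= -0.52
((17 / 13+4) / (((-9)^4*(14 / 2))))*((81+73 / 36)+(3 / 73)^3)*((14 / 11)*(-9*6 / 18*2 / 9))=-26743774055 / 3284862271119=-0.01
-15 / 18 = -5 / 6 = -0.83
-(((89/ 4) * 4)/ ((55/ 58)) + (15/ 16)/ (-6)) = -164909/ 1760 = -93.70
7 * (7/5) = 49/5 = 9.80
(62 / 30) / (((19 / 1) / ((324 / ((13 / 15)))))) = 10044 / 247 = 40.66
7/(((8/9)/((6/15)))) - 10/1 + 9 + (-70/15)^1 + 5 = 149/60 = 2.48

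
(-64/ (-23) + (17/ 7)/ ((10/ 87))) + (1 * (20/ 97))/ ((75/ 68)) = 11290211/ 468510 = 24.10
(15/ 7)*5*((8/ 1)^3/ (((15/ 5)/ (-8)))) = -102400/ 7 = -14628.57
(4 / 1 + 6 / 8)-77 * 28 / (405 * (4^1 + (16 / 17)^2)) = 2093251 / 571860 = 3.66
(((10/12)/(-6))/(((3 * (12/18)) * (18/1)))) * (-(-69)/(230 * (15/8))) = -0.00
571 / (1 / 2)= 1142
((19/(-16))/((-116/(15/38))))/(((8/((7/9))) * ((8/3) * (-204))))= -35/48463872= -0.00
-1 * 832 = -832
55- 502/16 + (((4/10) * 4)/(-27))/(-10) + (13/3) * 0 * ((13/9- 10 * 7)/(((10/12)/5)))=127607/5400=23.63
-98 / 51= -1.92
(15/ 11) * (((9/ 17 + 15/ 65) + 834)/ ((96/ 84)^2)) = 871.52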